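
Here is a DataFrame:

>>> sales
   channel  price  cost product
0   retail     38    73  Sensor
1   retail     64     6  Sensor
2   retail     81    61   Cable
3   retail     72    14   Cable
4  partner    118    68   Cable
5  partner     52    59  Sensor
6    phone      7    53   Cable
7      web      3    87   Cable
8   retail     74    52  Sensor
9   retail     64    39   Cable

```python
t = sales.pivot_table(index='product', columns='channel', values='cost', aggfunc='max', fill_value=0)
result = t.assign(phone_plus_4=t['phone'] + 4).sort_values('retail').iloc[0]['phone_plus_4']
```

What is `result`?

57

pivot: rows=product, cols=channel, max(cost):
channel  partner  phone  retail  web
product                             
Cable         68     53      61   87
Sensor        59      0      73    0
add column phone_plus_4 = t['phone'] + 4:
channel  partner  phone  retail  web  phone_plus_4
product                                           
Cable         68     53      61   87            57
Sensor        59      0      73    0             4
sort by retail:
channel  partner  phone  retail  web  phone_plus_4
product                                           
Cable         68     53      61   87            57
Sensor        59      0      73    0             4
Taking the value at position 0, column 'phone_plus_4' gives 57.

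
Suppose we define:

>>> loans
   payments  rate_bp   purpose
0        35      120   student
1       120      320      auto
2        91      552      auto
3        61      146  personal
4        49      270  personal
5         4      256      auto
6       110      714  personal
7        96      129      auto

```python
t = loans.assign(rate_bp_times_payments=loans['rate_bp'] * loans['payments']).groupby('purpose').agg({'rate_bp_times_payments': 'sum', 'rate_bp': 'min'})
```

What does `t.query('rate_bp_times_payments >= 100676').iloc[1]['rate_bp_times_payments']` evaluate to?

100676

add column rate_bp_times_payments = loans['rate_bp'] * loans['payments']:
   payments  rate_bp   purpose  rate_bp_times_payments
0        35      120   student                    4200
1       120      320      auto                   38400
2        91      552      auto                   50232
3        61      146  personal                    8906
4        49      270  personal                   13230
5         4      256      auto                    1024
6       110      714  personal                   78540
7        96      129      auto                   12384
group by purpose: sum(rate_bp_times_payments), min(rate_bp):
          rate_bp_times_payments  rate_bp
purpose                                  
auto                      102040      129
personal                  100676      146
student                     4200      120
filter rows where rate_bp_times_payments >= 100676:
          rate_bp_times_payments  rate_bp
purpose                                  
auto                      102040      129
personal                  100676      146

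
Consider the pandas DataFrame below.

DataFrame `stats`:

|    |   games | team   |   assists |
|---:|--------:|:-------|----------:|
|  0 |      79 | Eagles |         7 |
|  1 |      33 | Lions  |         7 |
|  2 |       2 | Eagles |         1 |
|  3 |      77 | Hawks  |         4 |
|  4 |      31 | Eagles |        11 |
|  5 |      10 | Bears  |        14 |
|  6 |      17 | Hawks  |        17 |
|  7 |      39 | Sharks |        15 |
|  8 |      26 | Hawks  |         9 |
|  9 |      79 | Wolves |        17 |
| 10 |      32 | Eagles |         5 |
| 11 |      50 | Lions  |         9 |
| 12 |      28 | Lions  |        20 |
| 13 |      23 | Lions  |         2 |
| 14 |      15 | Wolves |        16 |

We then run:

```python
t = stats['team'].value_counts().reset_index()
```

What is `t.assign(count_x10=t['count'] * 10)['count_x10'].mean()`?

value_counts of team:
team
Eagles    4
Lions     4
Hawks     3
Wolves    2
Bears     1
Sharks    1
Name: count, dtype: int64
reset_index():
     team  count
0  Eagles      4
1   Lions      4
2   Hawks      3
3  Wolves      2
4   Bears      1
5  Sharks      1
add column count_x10 = t['count'] * 10:
     team  count  count_x10
0  Eagles      4         40
1   Lions      4         40
2   Hawks      3         30
3  Wolves      2         20
4   Bears      1         10
5  Sharks      1         10

25.0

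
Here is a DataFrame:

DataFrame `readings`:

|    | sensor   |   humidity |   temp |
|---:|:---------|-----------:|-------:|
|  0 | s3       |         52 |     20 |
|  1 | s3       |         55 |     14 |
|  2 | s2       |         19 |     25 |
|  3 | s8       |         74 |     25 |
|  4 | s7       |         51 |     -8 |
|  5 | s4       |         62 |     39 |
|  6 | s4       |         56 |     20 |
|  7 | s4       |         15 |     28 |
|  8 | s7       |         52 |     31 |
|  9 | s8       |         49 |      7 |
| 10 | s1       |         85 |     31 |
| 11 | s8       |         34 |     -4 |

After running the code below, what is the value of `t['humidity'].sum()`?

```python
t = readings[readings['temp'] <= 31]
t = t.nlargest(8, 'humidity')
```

filter rows where temp <= 31:
   sensor  humidity  temp
0      s3        52    20
1      s3        55    14
2      s2        19    25
3      s8        74    25
4      s7        51    -8
6      s4        56    20
7      s4        15    28
8      s7        52    31
9      s8        49     7
10     s1        85    31
11     s8        34    -4
take 8 rows with largest humidity:
   sensor  humidity  temp
10     s1        85    31
3      s8        74    25
6      s4        56    20
1      s3        55    14
0      s3        52    20
8      s7        52    31
4      s7        51    -8
9      s8        49     7

474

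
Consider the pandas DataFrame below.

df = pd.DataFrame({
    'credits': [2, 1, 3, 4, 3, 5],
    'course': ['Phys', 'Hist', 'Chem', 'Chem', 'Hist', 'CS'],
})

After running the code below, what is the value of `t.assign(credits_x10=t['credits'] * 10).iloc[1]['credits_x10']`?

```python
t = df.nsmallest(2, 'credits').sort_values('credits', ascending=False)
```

10

take 2 rows with smallest credits:
   credits course
1        1   Hist
0        2   Phys
sort by credits descending:
   credits course
0        2   Phys
1        1   Hist
add column credits_x10 = t['credits'] * 10:
   credits course  credits_x10
0        2   Phys           20
1        1   Hist           10
Taking the value at position 1, column 'credits_x10' gives 10.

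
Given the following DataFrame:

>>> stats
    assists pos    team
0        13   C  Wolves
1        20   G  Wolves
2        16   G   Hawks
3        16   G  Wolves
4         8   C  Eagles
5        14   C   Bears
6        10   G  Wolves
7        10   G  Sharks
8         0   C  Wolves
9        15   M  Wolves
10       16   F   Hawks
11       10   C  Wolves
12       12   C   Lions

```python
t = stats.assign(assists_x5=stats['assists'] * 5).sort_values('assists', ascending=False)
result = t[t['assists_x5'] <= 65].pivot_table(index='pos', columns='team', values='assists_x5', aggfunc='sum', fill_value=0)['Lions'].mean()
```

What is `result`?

30.0

add column assists_x5 = stats['assists'] * 5:
    assists pos    team  assists_x5
0        13   C  Wolves          65
1        20   G  Wolves         100
2        16   G   Hawks          80
3        16   G  Wolves          80
4         8   C  Eagles          40
5        14   C   Bears          70
6        10   G  Wolves          50
7        10   G  Sharks          50
8         0   C  Wolves           0
9        15   M  Wolves          75
10       16   F   Hawks          80
11       10   C  Wolves          50
12       12   C   Lions          60
sort by assists descending:
    assists pos    team  assists_x5
1        20   G  Wolves         100
2        16   G   Hawks          80
3        16   G  Wolves          80
10       16   F   Hawks          80
9        15   M  Wolves          75
5        14   C   Bears          70
0        13   C  Wolves          65
12       12   C   Lions          60
6        10   G  Wolves          50
7        10   G  Sharks          50
11       10   C  Wolves          50
4         8   C  Eagles          40
8         0   C  Wolves           0
filter rows where assists_x5 <= 65:
    assists pos    team  assists_x5
0        13   C  Wolves          65
12       12   C   Lions          60
6        10   G  Wolves          50
7        10   G  Sharks          50
11       10   C  Wolves          50
4         8   C  Eagles          40
8         0   C  Wolves           0
pivot: rows=pos, cols=team, sum(assists_x5):
team  Eagles  Lions  Sharks  Wolves
pos                                
C         40     60       0     115
G          0      0      50      50
Hence 30.0.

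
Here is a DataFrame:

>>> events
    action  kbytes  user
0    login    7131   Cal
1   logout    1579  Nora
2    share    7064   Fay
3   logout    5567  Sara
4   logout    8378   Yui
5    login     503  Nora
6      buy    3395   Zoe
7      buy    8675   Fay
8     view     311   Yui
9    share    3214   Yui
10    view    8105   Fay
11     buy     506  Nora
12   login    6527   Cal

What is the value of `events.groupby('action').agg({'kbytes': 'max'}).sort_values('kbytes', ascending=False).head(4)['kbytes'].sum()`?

32289

group by action, max of kbytes:
        kbytes
action        
buy       8675
login     7131
logout    8378
share     7064
view      8105
sort by kbytes descending:
        kbytes
action        
buy       8675
logout    8378
view      8105
login     7131
share     7064
take first 4 rows:
        kbytes
action        
buy       8675
logout    8378
view      8105
login     7131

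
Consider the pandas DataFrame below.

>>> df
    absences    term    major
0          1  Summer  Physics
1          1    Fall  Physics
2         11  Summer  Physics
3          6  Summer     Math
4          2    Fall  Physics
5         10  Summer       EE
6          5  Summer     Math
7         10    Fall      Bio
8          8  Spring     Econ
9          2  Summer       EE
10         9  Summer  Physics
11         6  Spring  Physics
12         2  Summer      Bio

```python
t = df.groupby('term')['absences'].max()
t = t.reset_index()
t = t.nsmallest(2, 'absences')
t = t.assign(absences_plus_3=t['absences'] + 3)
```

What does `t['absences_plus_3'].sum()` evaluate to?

group by term, max of absences:
term
Fall      10
Spring     8
Summer    11
Name: absences, dtype: int64
reset_index():
     term  absences
0    Fall        10
1  Spring         8
2  Summer        11
take 2 rows with smallest absences:
     term  absences
1  Spring         8
0    Fall        10
add column absences_plus_3 = t['absences'] + 3:
     term  absences  absences_plus_3
1  Spring         8               11
0    Fall        10               13
Hence 24.

24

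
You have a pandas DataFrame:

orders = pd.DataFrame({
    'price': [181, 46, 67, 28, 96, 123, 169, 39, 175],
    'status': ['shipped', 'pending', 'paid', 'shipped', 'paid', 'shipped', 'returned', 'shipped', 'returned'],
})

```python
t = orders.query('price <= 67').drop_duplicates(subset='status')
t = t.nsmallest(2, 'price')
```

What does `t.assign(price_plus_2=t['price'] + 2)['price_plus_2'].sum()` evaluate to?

filter rows where price <= 67:
   price   status
1     46  pending
2     67     paid
3     28  shipped
7     39  shipped
drop duplicate status (keep=first):
   price   status
1     46  pending
2     67     paid
3     28  shipped
take 2 rows with smallest price:
   price   status
3     28  shipped
1     46  pending
add column price_plus_2 = t['price'] + 2:
   price   status  price_plus_2
3     28  shipped            30
1     46  pending            48
Taking the sum of column 'price_plus_2' gives 78.

78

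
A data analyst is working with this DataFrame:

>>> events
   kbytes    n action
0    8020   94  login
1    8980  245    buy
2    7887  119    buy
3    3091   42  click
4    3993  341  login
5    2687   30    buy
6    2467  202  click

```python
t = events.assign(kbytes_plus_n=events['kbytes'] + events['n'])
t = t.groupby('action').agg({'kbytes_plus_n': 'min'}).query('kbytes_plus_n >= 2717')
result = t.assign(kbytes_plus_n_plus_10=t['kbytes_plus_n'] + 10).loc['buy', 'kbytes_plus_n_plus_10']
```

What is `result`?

add column kbytes_plus_n = events['kbytes'] + events['n']:
   kbytes    n action  kbytes_plus_n
0    8020   94  login           8114
1    8980  245    buy           9225
2    7887  119    buy           8006
3    3091   42  click           3133
4    3993  341  login           4334
5    2687   30    buy           2717
6    2467  202  click           2669
group by action, min of kbytes_plus_n:
        kbytes_plus_n
action               
buy              2717
click            2669
login            4334
filter rows where kbytes_plus_n >= 2717:
        kbytes_plus_n
action               
buy              2717
login            4334
add column kbytes_plus_n_plus_10 = t['kbytes_plus_n'] + 10:
        kbytes_plus_n  kbytes_plus_n_plus_10
action                                      
buy              2717                   2727
login            4334                   4344
value at row 'buy', column 'kbytes_plus_n_plus_10' → 2727

2727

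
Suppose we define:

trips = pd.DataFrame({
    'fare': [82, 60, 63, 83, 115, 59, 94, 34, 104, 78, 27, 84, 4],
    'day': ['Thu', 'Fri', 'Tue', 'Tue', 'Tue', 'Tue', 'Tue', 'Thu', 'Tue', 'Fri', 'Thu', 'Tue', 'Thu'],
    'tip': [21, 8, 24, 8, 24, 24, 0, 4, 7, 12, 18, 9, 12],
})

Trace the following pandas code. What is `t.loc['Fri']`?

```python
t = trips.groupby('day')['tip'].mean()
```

10.0

group by day, mean of tip:
day
Fri    10.000000
Thu    13.750000
Tue    13.714286
Name: tip, dtype: float64
Then the value at index 'Fri': 10.0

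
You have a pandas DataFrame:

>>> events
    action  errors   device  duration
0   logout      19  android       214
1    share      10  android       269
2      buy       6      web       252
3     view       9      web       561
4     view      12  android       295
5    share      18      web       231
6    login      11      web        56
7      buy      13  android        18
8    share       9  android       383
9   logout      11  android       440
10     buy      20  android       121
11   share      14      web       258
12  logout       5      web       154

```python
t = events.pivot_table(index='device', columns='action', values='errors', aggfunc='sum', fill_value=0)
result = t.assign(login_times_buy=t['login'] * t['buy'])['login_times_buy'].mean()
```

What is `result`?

pivot: rows=device, cols=action, sum(errors):
action   buy  login  logout  share  view
device                                  
android   33      0      30     19    12
web        6     11       5     32     9
add column login_times_buy = t['login'] * t['buy']:
action   buy  login  logout  share  view  login_times_buy
device                                                   
android   33      0      30     19    12                0
web        6     11       5     32     9               66
Finally, mean of column 'login_times_buy' = 33.0.

33.0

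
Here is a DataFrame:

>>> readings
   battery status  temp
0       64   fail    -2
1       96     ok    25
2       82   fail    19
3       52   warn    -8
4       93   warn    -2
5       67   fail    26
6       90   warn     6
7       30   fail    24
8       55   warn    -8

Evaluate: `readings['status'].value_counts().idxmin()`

value_counts of status:
status
fail    4
warn    4
ok      1
Name: count, dtype: int64
So idxmin() = ok.

ok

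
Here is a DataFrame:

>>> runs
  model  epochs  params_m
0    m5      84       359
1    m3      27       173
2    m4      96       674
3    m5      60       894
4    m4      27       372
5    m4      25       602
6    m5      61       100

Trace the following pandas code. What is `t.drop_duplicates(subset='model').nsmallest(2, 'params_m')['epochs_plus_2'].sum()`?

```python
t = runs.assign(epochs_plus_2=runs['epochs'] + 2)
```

add column epochs_plus_2 = runs['epochs'] + 2:
  model  epochs  params_m  epochs_plus_2
0    m5      84       359             86
1    m3      27       173             29
2    m4      96       674             98
3    m5      60       894             62
4    m4      27       372             29
5    m4      25       602             27
6    m5      61       100             63
drop duplicate model (keep=first):
  model  epochs  params_m  epochs_plus_2
0    m5      84       359             86
1    m3      27       173             29
2    m4      96       674             98
take 2 rows with smallest params_m:
  model  epochs  params_m  epochs_plus_2
1    m3      27       173             29
0    m5      84       359             86

115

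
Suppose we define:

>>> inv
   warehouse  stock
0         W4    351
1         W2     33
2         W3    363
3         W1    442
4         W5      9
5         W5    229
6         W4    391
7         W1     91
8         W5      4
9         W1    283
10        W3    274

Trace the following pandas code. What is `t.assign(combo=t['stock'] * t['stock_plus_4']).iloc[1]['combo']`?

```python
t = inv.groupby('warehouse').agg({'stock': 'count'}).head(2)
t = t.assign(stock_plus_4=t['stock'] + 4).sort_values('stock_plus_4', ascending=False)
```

5

group by warehouse, count of stock:
           stock
warehouse       
W1             3
W2             1
W3             2
W4             2
W5             3
take first 2 rows:
           stock
warehouse       
W1             3
W2             1
add column stock_plus_4 = t['stock'] + 4:
           stock  stock_plus_4
warehouse                     
W1             3             7
W2             1             5
sort by stock_plus_4 descending:
           stock  stock_plus_4
warehouse                     
W1             3             7
W2             1             5
add column combo = t['stock'] * t['stock_plus_4']:
           stock  stock_plus_4  combo
warehouse                            
W1             3             7     21
W2             1             5      5
The value at position 1, column 'combo' is 5.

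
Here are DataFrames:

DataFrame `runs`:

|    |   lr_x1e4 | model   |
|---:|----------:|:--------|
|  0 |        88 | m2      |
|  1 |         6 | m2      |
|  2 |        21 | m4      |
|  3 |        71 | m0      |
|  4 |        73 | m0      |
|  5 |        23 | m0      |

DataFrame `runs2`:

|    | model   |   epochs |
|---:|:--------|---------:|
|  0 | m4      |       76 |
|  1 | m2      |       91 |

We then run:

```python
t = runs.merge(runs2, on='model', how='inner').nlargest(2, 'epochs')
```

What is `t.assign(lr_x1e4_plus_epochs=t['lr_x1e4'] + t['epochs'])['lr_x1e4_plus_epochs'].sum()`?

merge on 'model' (how='inner') → 3 rows:
   lr_x1e4 model  epochs
0       88    m2      91
1        6    m2      91
2       21    m4      76
take 2 rows with largest epochs:
   lr_x1e4 model  epochs
0       88    m2      91
1        6    m2      91
add column lr_x1e4_plus_epochs = t['lr_x1e4'] + t['epochs']:
   lr_x1e4 model  epochs  lr_x1e4_plus_epochs
0       88    m2      91                  179
1        6    m2      91                   97

276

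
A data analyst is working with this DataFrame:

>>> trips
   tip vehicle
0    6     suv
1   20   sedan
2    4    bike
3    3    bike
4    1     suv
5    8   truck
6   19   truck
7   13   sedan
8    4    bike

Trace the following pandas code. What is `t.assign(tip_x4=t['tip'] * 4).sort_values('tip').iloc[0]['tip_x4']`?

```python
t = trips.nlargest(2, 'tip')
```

76

take 2 rows with largest tip:
   tip vehicle
1   20   sedan
6   19   truck
add column tip_x4 = t['tip'] * 4:
   tip vehicle  tip_x4
1   20   sedan      80
6   19   truck      76
sort by tip:
   tip vehicle  tip_x4
6   19   truck      76
1   20   sedan      80
value at position 0, column 'tip_x4' → 76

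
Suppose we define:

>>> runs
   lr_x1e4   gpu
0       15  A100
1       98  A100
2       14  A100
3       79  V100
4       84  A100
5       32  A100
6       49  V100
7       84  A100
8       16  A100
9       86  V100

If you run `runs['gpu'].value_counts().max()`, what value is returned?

7

value_counts of gpu:
gpu
A100    7
V100    3
Name: count, dtype: int64
Then the max of the resulting series: 7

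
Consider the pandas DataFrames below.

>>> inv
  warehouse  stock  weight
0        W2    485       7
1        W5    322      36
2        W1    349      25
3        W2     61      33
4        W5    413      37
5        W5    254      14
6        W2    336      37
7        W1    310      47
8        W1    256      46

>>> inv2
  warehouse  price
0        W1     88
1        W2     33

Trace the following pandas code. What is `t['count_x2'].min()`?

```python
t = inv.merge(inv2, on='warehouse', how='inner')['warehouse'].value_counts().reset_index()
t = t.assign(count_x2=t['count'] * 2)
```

6

merge on 'warehouse' (how='inner') → 6 rows:
  warehouse  stock  weight  price
0        W2    485       7     33
1        W1    349      25     88
2        W2     61      33     33
3        W2    336      37     33
4        W1    310      47     88
5        W1    256      46     88
value_counts of warehouse:
warehouse
W2    3
W1    3
Name: count, dtype: int64
reset_index():
  warehouse  count
0        W2      3
1        W1      3
add column count_x2 = t['count'] * 2:
  warehouse  count  count_x2
0        W2      3         6
1        W1      3         6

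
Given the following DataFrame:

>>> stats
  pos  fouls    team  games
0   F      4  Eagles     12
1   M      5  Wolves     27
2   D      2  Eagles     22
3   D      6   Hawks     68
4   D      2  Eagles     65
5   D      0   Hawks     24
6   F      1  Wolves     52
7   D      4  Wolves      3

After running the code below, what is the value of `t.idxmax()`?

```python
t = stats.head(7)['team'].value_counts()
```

Eagles

take first 7 rows:
  pos  fouls    team  games
0   F      4  Eagles     12
1   M      5  Wolves     27
2   D      2  Eagles     22
3   D      6   Hawks     68
4   D      2  Eagles     65
5   D      0   Hawks     24
6   F      1  Wolves     52
value_counts of team:
team
Eagles    3
Wolves    2
Hawks     2
Name: count, dtype: int64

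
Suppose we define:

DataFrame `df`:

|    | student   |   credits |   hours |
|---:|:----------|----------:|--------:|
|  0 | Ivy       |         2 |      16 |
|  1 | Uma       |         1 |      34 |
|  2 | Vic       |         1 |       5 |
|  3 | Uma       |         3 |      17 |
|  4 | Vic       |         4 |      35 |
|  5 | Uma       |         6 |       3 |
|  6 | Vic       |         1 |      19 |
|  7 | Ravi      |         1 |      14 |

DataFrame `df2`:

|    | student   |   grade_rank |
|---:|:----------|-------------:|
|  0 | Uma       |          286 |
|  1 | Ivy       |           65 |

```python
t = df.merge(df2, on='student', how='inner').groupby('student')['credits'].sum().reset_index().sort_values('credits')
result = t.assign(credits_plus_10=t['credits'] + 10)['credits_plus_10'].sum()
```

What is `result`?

merge on 'student' (how='inner') → 4 rows:
  student  credits  hours  grade_rank
0     Ivy        2     16          65
1     Uma        1     34         286
2     Uma        3     17         286
3     Uma        6      3         286
group by student, sum of credits:
student
Ivy     2
Uma    10
Name: credits, dtype: int64
reset_index():
  student  credits
0     Ivy        2
1     Uma       10
sort by credits:
  student  credits
0     Ivy        2
1     Uma       10
add column credits_plus_10 = t['credits'] + 10:
  student  credits  credits_plus_10
0     Ivy        2               12
1     Uma       10               20
The sum of column 'credits_plus_10' is 32.

32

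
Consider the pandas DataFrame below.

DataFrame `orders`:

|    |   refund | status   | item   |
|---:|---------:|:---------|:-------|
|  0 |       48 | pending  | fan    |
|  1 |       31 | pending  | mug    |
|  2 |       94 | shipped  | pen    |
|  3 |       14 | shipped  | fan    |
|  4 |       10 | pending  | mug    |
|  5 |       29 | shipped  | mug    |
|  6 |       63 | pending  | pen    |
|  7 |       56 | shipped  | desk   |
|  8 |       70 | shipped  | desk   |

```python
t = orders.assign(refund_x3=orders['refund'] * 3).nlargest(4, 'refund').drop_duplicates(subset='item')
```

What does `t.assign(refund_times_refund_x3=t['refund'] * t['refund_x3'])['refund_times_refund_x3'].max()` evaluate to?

26508

add column refund_x3 = orders['refund'] * 3:
   refund   status  item  refund_x3
0      48  pending   fan        144
1      31  pending   mug         93
2      94  shipped   pen        282
3      14  shipped   fan         42
4      10  pending   mug         30
5      29  shipped   mug         87
6      63  pending   pen        189
7      56  shipped  desk        168
8      70  shipped  desk        210
take 4 rows with largest refund:
   refund   status  item  refund_x3
2      94  shipped   pen        282
8      70  shipped  desk        210
6      63  pending   pen        189
7      56  shipped  desk        168
drop duplicate item (keep=first):
   refund   status  item  refund_x3
2      94  shipped   pen        282
8      70  shipped  desk        210
add column refund_times_refund_x3 = t['refund'] * t['refund_x3']:
   refund   status  item  refund_x3  refund_times_refund_x3
2      94  shipped   pen        282                   26508
8      70  shipped  desk        210                   14700
max of column 'refund_times_refund_x3' → 26508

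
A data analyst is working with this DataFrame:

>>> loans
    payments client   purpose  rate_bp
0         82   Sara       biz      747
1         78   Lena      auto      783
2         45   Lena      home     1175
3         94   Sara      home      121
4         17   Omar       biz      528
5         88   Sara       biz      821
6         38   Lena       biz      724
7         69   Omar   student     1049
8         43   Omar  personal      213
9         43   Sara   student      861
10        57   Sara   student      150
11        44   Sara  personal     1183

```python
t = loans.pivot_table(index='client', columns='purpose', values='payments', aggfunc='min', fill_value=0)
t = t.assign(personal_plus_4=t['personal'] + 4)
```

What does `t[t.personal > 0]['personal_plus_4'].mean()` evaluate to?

pivot: rows=client, cols=purpose, min(payments):
purpose  auto  biz  home  personal  student
client                                     
Lena       78   38    45         0        0
Omar        0   17     0        43       69
Sara        0   82    94        44       43
add column personal_plus_4 = t['personal'] + 4:
purpose  auto  biz  home  personal  student  personal_plus_4
client                                                      
Lena       78   38    45         0        0                4
Omar        0   17     0        43       69               47
Sara        0   82    94        44       43               48
filter rows where personal > 0:
purpose  auto  biz  home  personal  student  personal_plus_4
client                                                      
Omar        0   17     0        43       69               47
Sara        0   82    94        44       43               48

47.5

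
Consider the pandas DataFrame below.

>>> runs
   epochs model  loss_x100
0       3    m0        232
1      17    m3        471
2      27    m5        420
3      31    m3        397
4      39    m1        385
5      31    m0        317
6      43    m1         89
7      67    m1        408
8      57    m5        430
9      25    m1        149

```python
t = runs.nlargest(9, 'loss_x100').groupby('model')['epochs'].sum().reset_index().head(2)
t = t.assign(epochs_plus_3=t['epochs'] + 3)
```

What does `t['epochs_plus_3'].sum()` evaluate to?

take 9 rows with largest loss_x100:
   epochs model  loss_x100
1      17    m3        471
8      57    m5        430
2      27    m5        420
7      67    m1        408
3      31    m3        397
4      39    m1        385
5      31    m0        317
0       3    m0        232
9      25    m1        149
group by model, sum of epochs:
model
m0     34
m1    131
m3     48
m5     84
Name: epochs, dtype: int64
reset_index():
  model  epochs
0    m0      34
1    m1     131
2    m3      48
3    m5      84
take first 2 rows:
  model  epochs
0    m0      34
1    m1     131
add column epochs_plus_3 = t['epochs'] + 3:
  model  epochs  epochs_plus_3
0    m0      34             37
1    m1     131            134
Reading off the sum of column 'epochs_plus_3', we get 171.

171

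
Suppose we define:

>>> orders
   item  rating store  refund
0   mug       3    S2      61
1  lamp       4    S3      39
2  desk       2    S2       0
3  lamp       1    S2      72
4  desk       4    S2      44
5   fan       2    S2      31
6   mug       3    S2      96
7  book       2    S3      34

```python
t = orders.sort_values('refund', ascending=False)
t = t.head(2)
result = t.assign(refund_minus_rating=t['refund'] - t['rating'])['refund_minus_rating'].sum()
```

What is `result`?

164

sort by refund descending:
   item  rating store  refund
6   mug       3    S2      96
3  lamp       1    S2      72
0   mug       3    S2      61
4  desk       4    S2      44
1  lamp       4    S3      39
7  book       2    S3      34
5   fan       2    S2      31
2  desk       2    S2       0
take first 2 rows:
   item  rating store  refund
6   mug       3    S2      96
3  lamp       1    S2      72
add column refund_minus_rating = t['refund'] - t['rating']:
   item  rating store  refund  refund_minus_rating
6   mug       3    S2      96                   93
3  lamp       1    S2      72                   71
sum of column 'refund_minus_rating' → 164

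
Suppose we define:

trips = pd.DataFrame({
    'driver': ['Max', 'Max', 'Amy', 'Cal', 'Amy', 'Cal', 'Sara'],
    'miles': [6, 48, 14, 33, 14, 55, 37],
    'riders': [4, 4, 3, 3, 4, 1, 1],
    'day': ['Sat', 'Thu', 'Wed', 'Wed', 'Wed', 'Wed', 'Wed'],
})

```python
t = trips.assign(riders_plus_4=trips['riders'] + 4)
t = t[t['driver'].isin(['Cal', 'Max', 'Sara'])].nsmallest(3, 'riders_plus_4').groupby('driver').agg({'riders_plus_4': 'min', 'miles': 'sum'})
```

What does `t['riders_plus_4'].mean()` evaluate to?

5.0

add column riders_plus_4 = trips['riders'] + 4:
  driver  miles  riders  day  riders_plus_4
0    Max      6       4  Sat              8
1    Max     48       4  Thu              8
2    Amy     14       3  Wed              7
3    Cal     33       3  Wed              7
4    Amy     14       4  Wed              8
5    Cal     55       1  Wed              5
6   Sara     37       1  Wed              5
filter rows where driver in ['Cal', 'Max', 'Sara']:
  driver  miles  riders  day  riders_plus_4
0    Max      6       4  Sat              8
1    Max     48       4  Thu              8
3    Cal     33       3  Wed              7
5    Cal     55       1  Wed              5
6   Sara     37       1  Wed              5
take 3 rows with smallest riders_plus_4:
  driver  miles  riders  day  riders_plus_4
5    Cal     55       1  Wed              5
6   Sara     37       1  Wed              5
3    Cal     33       3  Wed              7
group by driver: min(riders_plus_4), sum(miles):
        riders_plus_4  miles
driver                      
Cal                 5     88
Sara                5     37
Hence 5.0.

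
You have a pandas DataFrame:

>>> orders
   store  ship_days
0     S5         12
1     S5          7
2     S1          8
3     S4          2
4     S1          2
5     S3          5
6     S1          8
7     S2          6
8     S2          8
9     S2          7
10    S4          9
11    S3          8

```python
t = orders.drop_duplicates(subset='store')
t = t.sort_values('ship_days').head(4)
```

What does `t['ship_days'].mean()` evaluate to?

5.25

drop duplicate store (keep=first):
  store  ship_days
0    S5         12
2    S1          8
3    S4          2
5    S3          5
7    S2          6
sort by ship_days:
  store  ship_days
3    S4          2
5    S3          5
7    S2          6
2    S1          8
0    S5         12
take first 4 rows:
  store  ship_days
3    S4          2
5    S3          5
7    S2          6
2    S1          8
Finally, mean of column 'ship_days' = 5.25.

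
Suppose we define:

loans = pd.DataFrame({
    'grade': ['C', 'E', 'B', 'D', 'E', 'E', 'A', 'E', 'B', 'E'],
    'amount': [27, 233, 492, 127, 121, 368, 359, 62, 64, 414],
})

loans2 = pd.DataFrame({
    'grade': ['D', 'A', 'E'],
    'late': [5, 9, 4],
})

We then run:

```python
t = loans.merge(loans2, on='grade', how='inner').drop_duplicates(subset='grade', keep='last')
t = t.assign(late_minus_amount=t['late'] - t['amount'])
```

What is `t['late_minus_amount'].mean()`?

merge on 'grade' (how='inner') → 7 rows:
  grade  amount  late
0     E     233     4
1     D     127     5
2     E     121     4
3     E     368     4
4     A     359     9
5     E      62     4
6     E     414     4
drop duplicate grade (keep=last):
  grade  amount  late
1     D     127     5
4     A     359     9
6     E     414     4
add column late_minus_amount = t['late'] - t['amount']:
  grade  amount  late  late_minus_amount
1     D     127     5               -122
4     A     359     9               -350
6     E     414     4               -410
Finally, mean of column 'late_minus_amount' = -294.0.

-294.0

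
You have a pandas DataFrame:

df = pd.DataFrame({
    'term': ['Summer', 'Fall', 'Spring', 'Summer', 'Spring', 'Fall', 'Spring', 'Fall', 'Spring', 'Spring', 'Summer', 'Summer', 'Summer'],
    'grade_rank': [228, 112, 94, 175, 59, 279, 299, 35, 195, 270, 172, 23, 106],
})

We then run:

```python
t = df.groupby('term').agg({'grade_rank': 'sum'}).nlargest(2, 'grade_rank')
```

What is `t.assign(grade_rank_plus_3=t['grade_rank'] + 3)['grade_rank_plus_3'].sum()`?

group by term, sum of grade_rank:
        grade_rank
term              
Fall           426
Spring         917
Summer         704
take 2 rows with largest grade_rank:
        grade_rank
term              
Spring         917
Summer         704
add column grade_rank_plus_3 = t['grade_rank'] + 3:
        grade_rank  grade_rank_plus_3
term                                 
Spring         917                920
Summer         704                707
Hence 1627.

1627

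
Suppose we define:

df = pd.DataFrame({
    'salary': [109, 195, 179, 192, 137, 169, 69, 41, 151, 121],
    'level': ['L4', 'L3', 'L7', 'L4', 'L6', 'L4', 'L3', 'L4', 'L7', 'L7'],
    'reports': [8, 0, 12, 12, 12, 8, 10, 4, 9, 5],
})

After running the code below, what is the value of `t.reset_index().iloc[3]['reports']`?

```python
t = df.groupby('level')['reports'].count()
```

3

group by level, count of reports:
level
L3    2
L4    4
L6    1
L7    3
Name: reports, dtype: int64
reset_index():
  level  reports
0    L3        2
1    L4        4
2    L6        1
3    L7        3
Finally, value at position 3, column 'reports' = 3.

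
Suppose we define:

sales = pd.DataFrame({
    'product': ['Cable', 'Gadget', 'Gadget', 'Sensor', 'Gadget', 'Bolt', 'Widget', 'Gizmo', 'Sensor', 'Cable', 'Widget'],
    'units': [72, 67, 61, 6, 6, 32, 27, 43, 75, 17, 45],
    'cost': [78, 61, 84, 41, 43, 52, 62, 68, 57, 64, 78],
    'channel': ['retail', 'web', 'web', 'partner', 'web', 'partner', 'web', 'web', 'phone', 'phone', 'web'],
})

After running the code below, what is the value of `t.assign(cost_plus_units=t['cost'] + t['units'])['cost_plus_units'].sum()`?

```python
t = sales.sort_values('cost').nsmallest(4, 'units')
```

266

sort by cost:
   product  units  cost  channel
3   Sensor      6    41  partner
4   Gadget      6    43      web
5     Bolt     32    52  partner
8   Sensor     75    57    phone
1   Gadget     67    61      web
6   Widget     27    62      web
9    Cable     17    64    phone
7    Gizmo     43    68      web
0    Cable     72    78   retail
10  Widget     45    78      web
2   Gadget     61    84      web
take 4 rows with smallest units:
  product  units  cost  channel
3  Sensor      6    41  partner
4  Gadget      6    43      web
9   Cable     17    64    phone
6  Widget     27    62      web
add column cost_plus_units = t['cost'] + t['units']:
  product  units  cost  channel  cost_plus_units
3  Sensor      6    41  partner               47
4  Gadget      6    43      web               49
9   Cable     17    64    phone               81
6  Widget     27    62      web               89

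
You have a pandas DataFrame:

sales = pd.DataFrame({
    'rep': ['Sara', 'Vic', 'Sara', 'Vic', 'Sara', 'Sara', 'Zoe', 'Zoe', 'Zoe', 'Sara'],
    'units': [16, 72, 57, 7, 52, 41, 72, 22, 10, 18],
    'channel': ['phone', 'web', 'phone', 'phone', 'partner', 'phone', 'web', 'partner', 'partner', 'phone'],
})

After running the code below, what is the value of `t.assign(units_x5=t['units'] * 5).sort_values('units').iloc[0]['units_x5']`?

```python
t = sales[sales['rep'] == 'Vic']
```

35

filter rows where rep == 'Vic':
   rep  units channel
1  Vic     72     web
3  Vic      7   phone
add column units_x5 = t['units'] * 5:
   rep  units channel  units_x5
1  Vic     72     web       360
3  Vic      7   phone        35
sort by units:
   rep  units channel  units_x5
3  Vic      7   phone        35
1  Vic     72     web       360
The value at position 0, column 'units_x5' is 35.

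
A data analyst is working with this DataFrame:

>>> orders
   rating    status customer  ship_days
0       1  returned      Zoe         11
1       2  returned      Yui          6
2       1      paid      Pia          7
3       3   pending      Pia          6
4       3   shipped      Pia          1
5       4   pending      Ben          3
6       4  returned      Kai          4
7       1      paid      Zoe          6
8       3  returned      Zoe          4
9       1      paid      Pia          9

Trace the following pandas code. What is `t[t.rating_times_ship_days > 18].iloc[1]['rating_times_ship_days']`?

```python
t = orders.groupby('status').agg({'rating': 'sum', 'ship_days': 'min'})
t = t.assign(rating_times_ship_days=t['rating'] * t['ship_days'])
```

40

group by status: sum(rating), min(ship_days):
          rating  ship_days
status                     
paid           3          6
pending        7          3
returned      10          4
shipped        3          1
add column rating_times_ship_days = t['rating'] * t['ship_days']:
          rating  ship_days  rating_times_ship_days
status                                             
paid           3          6                      18
pending        7          3                      21
returned      10          4                      40
shipped        3          1                       3
filter rows where rating_times_ship_days > 18:
          rating  ship_days  rating_times_ship_days
status                                             
pending        7          3                      21
returned      10          4                      40
Then the value at position 1, column 'rating_times_ship_days': 40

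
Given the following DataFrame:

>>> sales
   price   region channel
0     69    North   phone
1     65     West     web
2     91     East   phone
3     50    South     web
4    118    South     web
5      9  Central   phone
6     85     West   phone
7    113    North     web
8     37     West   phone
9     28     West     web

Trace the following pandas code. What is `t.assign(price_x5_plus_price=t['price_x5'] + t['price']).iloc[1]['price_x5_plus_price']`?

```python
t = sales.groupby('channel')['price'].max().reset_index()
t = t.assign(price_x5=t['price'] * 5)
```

group by channel, max of price:
channel
phone     91
web      118
Name: price, dtype: int64
reset_index():
  channel  price
0   phone     91
1     web    118
add column price_x5 = t['price'] * 5:
  channel  price  price_x5
0   phone     91       455
1     web    118       590
add column price_x5_plus_price = t['price_x5'] + t['price']:
  channel  price  price_x5  price_x5_plus_price
0   phone     91       455                  546
1     web    118       590                  708

708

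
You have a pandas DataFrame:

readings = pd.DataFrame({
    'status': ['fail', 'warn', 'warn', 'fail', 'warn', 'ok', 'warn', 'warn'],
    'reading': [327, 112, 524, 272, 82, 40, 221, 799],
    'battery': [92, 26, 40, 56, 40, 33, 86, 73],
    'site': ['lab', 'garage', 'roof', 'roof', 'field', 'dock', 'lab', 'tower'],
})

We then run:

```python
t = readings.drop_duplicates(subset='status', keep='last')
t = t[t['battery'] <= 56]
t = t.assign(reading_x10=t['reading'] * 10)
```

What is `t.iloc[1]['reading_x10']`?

400

drop duplicate status (keep=last):
  status  reading  battery   site
3   fail      272       56   roof
5     ok       40       33   dock
7   warn      799       73  tower
filter rows where battery <= 56:
  status  reading  battery  site
3   fail      272       56  roof
5     ok       40       33  dock
add column reading_x10 = t['reading'] * 10:
  status  reading  battery  site  reading_x10
3   fail      272       56  roof         2720
5     ok       40       33  dock          400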